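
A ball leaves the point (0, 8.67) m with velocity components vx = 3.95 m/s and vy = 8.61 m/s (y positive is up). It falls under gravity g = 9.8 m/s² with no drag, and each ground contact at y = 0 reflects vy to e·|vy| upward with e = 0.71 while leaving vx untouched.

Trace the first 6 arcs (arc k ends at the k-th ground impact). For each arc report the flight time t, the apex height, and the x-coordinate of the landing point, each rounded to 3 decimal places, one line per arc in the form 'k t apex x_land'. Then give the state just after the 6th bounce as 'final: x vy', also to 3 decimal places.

Arc 1: start y=8.670, vy=8.610 → t=2.473, apex=12.452, x_land=9.767, impact vy=-15.623
  bounce: vy ← 0.71·15.623 = 11.092
Arc 2: start y=0.000, vy=11.092 → t=2.264, apex=6.277, x_land=18.709, impact vy=-11.092
  bounce: vy ← 0.71·11.092 = 7.875
Arc 3: start y=0.000, vy=7.875 → t=1.607, apex=3.164, x_land=25.057, impact vy=-7.875
  bounce: vy ← 0.71·7.875 = 5.591
Arc 4: start y=0.000, vy=5.591 → t=1.141, apex=1.595, x_land=29.565, impact vy=-5.591
  bounce: vy ← 0.71·5.591 = 3.970
Arc 5: start y=0.000, vy=3.970 → t=0.810, apex=0.804, x_land=32.765, impact vy=-3.970
  bounce: vy ← 0.71·3.970 = 2.819
Arc 6: start y=0.000, vy=2.819 → t=0.575, apex=0.405, x_land=35.037, impact vy=-2.819
  bounce: vy ← 0.71·2.819 = 2.001

1 2.473 12.452 9.767
2 2.264 6.277 18.709
3 1.607 3.164 25.057
4 1.141 1.595 29.565
5 0.810 0.804 32.765
6 0.575 0.405 35.037
final: 35.037 2.001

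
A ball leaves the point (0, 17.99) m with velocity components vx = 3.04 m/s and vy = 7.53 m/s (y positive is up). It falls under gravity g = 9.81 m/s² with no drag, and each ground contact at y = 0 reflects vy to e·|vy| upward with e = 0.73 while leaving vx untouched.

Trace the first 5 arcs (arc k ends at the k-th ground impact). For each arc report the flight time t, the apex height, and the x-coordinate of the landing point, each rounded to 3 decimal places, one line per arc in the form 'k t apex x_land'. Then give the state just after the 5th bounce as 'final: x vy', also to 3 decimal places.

Arc 1: start y=17.990, vy=7.530 → t=2.831, apex=20.880, x_land=8.606, impact vy=-20.240
  bounce: vy ← 0.73·20.240 = 14.775
Arc 2: start y=0.000, vy=14.775 → t=3.012, apex=11.127, x_land=17.763, impact vy=-14.775
  bounce: vy ← 0.73·14.775 = 10.786
Arc 3: start y=0.000, vy=10.786 → t=2.199, apex=5.930, x_land=24.448, impact vy=-10.786
  bounce: vy ← 0.73·10.786 = 7.874
Arc 4: start y=0.000, vy=7.874 → t=1.605, apex=3.160, x_land=29.328, impact vy=-7.874
  bounce: vy ← 0.73·7.874 = 5.748
Arc 5: start y=0.000, vy=5.748 → t=1.172, apex=1.684, x_land=32.890, impact vy=-5.748
  bounce: vy ← 0.73·5.748 = 4.196

1 2.831 20.880 8.606
2 3.012 11.127 17.763
3 2.199 5.930 24.448
4 1.605 3.160 29.328
5 1.172 1.684 32.890
final: 32.890 4.196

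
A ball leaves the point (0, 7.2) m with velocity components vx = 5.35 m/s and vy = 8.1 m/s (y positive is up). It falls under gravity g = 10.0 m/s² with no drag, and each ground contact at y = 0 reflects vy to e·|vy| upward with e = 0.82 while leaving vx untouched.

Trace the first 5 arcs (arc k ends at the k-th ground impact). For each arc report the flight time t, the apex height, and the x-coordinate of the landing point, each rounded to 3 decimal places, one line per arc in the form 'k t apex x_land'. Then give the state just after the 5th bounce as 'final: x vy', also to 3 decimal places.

Arc 1: start y=7.200, vy=8.100 → t=2.258, apex=10.480, x_land=12.079, impact vy=-14.478
  bounce: vy ← 0.82·14.478 = 11.872
Arc 2: start y=0.000, vy=11.872 → t=2.374, apex=7.047, x_land=24.782, impact vy=-11.872
  bounce: vy ← 0.82·11.872 = 9.735
Arc 3: start y=0.000, vy=9.735 → t=1.947, apex=4.738, x_land=35.199, impact vy=-9.735
  bounce: vy ← 0.82·9.735 = 7.983
Arc 4: start y=0.000, vy=7.983 → t=1.597, apex=3.186, x_land=43.740, impact vy=-7.983
  bounce: vy ← 0.82·7.983 = 6.546
Arc 5: start y=0.000, vy=6.546 → t=1.309, apex=2.142, x_land=50.744, impact vy=-6.546
  bounce: vy ← 0.82·6.546 = 5.368

1 2.258 10.480 12.079
2 2.374 7.047 24.782
3 1.947 4.738 35.199
4 1.597 3.186 43.740
5 1.309 2.142 50.744
final: 50.744 5.368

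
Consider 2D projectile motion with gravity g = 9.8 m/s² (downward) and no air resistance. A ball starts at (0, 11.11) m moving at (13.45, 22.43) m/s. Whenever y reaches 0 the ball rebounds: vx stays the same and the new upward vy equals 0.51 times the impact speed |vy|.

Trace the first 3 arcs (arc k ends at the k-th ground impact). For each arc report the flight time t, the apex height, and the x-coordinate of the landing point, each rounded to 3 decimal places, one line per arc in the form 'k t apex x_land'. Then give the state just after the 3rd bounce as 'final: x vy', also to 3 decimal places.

Arc 1: start y=11.110, vy=22.430 → t=5.028, apex=36.779, x_land=67.633, impact vy=-26.849
  bounce: vy ← 0.51·26.849 = 13.693
Arc 2: start y=0.000, vy=13.693 → t=2.794, apex=9.566, x_land=105.218, impact vy=-13.693
  bounce: vy ← 0.51·13.693 = 6.983
Arc 3: start y=0.000, vy=6.983 → t=1.425, apex=2.488, x_land=124.387, impact vy=-6.983
  bounce: vy ← 0.51·6.983 = 3.562

1 5.028 36.779 67.633
2 2.794 9.566 105.218
3 1.425 2.488 124.387
final: 124.387 3.562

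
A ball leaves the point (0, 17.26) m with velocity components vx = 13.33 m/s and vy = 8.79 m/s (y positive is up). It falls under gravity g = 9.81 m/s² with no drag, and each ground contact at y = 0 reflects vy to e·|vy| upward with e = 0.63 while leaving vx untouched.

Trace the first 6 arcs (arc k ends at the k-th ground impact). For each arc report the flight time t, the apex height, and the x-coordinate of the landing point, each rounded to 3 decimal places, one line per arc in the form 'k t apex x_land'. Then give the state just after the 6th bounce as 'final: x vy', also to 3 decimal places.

Arc 1: start y=17.260, vy=8.790 → t=2.975, apex=21.198, x_land=39.655, impact vy=-20.394
  bounce: vy ← 0.63·20.394 = 12.848
Arc 2: start y=0.000, vy=12.848 → t=2.619, apex=8.413, x_land=74.572, impact vy=-12.848
  bounce: vy ← 0.63·12.848 = 8.094
Arc 3: start y=0.000, vy=8.094 → t=1.650, apex=3.339, x_land=96.569, impact vy=-8.094
  bounce: vy ← 0.63·8.094 = 5.099
Arc 4: start y=0.000, vy=5.099 → t=1.040, apex=1.325, x_land=110.427, impact vy=-5.099
  bounce: vy ← 0.63·5.099 = 3.213
Arc 5: start y=0.000, vy=3.213 → t=0.655, apex=0.526, x_land=119.158, impact vy=-3.213
  bounce: vy ← 0.63·3.213 = 2.024
Arc 6: start y=0.000, vy=2.024 → t=0.413, apex=0.209, x_land=124.658, impact vy=-2.024
  bounce: vy ← 0.63·2.024 = 1.275

1 2.975 21.198 39.655
2 2.619 8.413 74.572
3 1.650 3.339 96.569
4 1.040 1.325 110.427
5 0.655 0.526 119.158
6 0.413 0.209 124.658
final: 124.658 1.275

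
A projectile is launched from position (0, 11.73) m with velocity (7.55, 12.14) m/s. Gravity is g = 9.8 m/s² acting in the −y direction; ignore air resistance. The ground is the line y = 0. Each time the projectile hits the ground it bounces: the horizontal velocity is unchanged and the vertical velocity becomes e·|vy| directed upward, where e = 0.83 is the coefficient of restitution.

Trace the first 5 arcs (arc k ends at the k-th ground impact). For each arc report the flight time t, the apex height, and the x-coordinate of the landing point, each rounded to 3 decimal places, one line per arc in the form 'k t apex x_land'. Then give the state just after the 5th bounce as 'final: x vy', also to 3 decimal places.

1 3.221 19.249 24.317
2 3.290 13.261 49.158
3 2.731 9.135 69.776
4 2.267 6.293 86.889
5 1.881 4.336 101.092
final: 101.092 7.651

Arc 1: start y=11.730, vy=12.140 → t=3.221, apex=19.249, x_land=24.317, impact vy=-19.424
  bounce: vy ← 0.83·19.424 = 16.122
Arc 2: start y=0.000, vy=16.122 → t=3.290, apex=13.261, x_land=49.158, impact vy=-16.122
  bounce: vy ← 0.83·16.122 = 13.381
Arc 3: start y=0.000, vy=13.381 → t=2.731, apex=9.135, x_land=69.776, impact vy=-13.381
  bounce: vy ← 0.83·13.381 = 11.106
Arc 4: start y=0.000, vy=11.106 → t=2.267, apex=6.293, x_land=86.889, impact vy=-11.106
  bounce: vy ← 0.83·11.106 = 9.218
Arc 5: start y=0.000, vy=9.218 → t=1.881, apex=4.336, x_land=101.092, impact vy=-9.218
  bounce: vy ← 0.83·9.218 = 7.651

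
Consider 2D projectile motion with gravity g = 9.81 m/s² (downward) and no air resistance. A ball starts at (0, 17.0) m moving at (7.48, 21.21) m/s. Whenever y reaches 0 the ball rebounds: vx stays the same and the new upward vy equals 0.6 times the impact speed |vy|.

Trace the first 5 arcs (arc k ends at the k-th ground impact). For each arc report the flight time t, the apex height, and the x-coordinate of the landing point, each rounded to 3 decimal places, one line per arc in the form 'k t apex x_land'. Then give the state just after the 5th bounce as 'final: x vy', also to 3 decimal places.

1 5.015 39.929 37.514
2 3.424 14.374 63.124
3 2.054 5.175 78.490
4 1.233 1.863 87.709
5 0.740 0.671 93.241
final: 93.241 2.176

Arc 1: start y=17.000, vy=21.210 → t=5.015, apex=39.929, x_land=37.514, impact vy=-27.989
  bounce: vy ← 0.6·27.989 = 16.794
Arc 2: start y=0.000, vy=16.794 → t=3.424, apex=14.374, x_land=63.124, impact vy=-16.794
  bounce: vy ← 0.6·16.794 = 10.076
Arc 3: start y=0.000, vy=10.076 → t=2.054, apex=5.175, x_land=78.490, impact vy=-10.076
  bounce: vy ← 0.6·10.076 = 6.046
Arc 4: start y=0.000, vy=6.046 → t=1.233, apex=1.863, x_land=87.709, impact vy=-6.046
  bounce: vy ← 0.6·6.046 = 3.627
Arc 5: start y=0.000, vy=3.627 → t=0.740, apex=0.671, x_land=93.241, impact vy=-3.627
  bounce: vy ← 0.6·3.627 = 2.176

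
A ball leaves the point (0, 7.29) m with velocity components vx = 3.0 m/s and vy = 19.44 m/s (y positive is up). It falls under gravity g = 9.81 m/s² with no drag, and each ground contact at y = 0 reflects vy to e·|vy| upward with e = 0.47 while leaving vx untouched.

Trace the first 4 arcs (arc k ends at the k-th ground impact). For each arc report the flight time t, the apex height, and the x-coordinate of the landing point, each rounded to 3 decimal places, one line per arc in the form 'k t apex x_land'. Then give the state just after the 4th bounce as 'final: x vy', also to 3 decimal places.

1 4.308 26.552 12.925
2 2.187 5.865 19.486
3 1.028 1.296 22.570
4 0.483 0.286 24.019
final: 24.019 1.114

Arc 1: start y=7.290, vy=19.440 → t=4.308, apex=26.552, x_land=12.925, impact vy=-22.824
  bounce: vy ← 0.47·22.824 = 10.727
Arc 2: start y=0.000, vy=10.727 → t=2.187, apex=5.865, x_land=19.486, impact vy=-10.727
  bounce: vy ← 0.47·10.727 = 5.042
Arc 3: start y=0.000, vy=5.042 → t=1.028, apex=1.296, x_land=22.570, impact vy=-5.042
  bounce: vy ← 0.47·5.042 = 2.370
Arc 4: start y=0.000, vy=2.370 → t=0.483, apex=0.286, x_land=24.019, impact vy=-2.370
  bounce: vy ← 0.47·2.370 = 1.114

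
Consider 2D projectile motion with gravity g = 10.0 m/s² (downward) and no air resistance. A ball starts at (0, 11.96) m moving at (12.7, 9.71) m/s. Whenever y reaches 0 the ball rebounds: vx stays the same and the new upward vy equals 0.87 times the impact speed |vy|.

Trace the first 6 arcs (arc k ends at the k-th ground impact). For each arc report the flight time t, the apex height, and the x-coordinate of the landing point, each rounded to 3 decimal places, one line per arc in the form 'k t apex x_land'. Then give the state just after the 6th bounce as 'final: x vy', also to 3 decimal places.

Arc 1: start y=11.960, vy=9.710 → t=2.797, apex=16.674, x_land=35.524, impact vy=-18.262
  bounce: vy ← 0.87·18.262 = 15.888
Arc 2: start y=0.000, vy=15.888 → t=3.178, apex=12.621, x_land=75.878, impact vy=-15.888
  bounce: vy ← 0.87·15.888 = 13.822
Arc 3: start y=0.000, vy=13.822 → t=2.764, apex=9.553, x_land=110.987, impact vy=-13.822
  bounce: vy ← 0.87·13.822 = 12.025
Arc 4: start y=0.000, vy=12.025 → t=2.405, apex=7.230, x_land=141.531, impact vy=-12.025
  bounce: vy ← 0.87·12.025 = 10.462
Arc 5: start y=0.000, vy=10.462 → t=2.092, apex=5.473, x_land=168.104, impact vy=-10.462
  bounce: vy ← 0.87·10.462 = 9.102
Arc 6: start y=0.000, vy=9.102 → t=1.820, apex=4.142, x_land=191.223, impact vy=-9.102
  bounce: vy ← 0.87·9.102 = 7.919

1 2.797 16.674 35.524
2 3.178 12.621 75.878
3 2.764 9.553 110.987
4 2.405 7.230 141.531
5 2.092 5.473 168.104
6 1.820 4.142 191.223
final: 191.223 7.919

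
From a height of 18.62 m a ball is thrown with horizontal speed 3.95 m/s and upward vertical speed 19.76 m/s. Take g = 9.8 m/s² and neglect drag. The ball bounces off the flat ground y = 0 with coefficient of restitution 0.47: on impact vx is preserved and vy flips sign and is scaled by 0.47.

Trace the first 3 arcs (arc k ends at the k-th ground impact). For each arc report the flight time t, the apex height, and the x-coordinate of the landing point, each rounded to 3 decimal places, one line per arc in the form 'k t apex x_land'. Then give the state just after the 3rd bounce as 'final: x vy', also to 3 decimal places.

Arc 1: start y=18.620, vy=19.760 → t=4.821, apex=38.541, x_land=19.043, impact vy=-27.485
  bounce: vy ← 0.47·27.485 = 12.918
Arc 2: start y=0.000, vy=12.918 → t=2.636, apex=8.514, x_land=29.456, impact vy=-12.918
  bounce: vy ← 0.47·12.918 = 6.071
Arc 3: start y=0.000, vy=6.071 → t=1.239, apex=1.881, x_land=34.350, impact vy=-6.071
  bounce: vy ← 0.47·6.071 = 2.854

1 4.821 38.541 19.043
2 2.636 8.514 29.456
3 1.239 1.881 34.350
final: 34.350 2.854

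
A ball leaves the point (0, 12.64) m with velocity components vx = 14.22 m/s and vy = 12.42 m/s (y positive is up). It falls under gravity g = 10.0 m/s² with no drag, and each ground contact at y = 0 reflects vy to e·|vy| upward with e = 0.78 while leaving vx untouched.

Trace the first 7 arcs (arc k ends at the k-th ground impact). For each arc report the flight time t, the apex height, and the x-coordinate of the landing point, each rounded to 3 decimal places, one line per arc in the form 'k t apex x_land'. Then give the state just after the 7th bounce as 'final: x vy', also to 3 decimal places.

1 3.260 20.353 46.351
2 3.147 12.383 91.107
3 2.455 7.534 126.017
4 1.915 4.583 153.246
5 1.494 2.789 174.485
6 1.165 1.697 191.052
7 0.909 1.032 203.974
final: 203.974 3.544

Arc 1: start y=12.640, vy=12.420 → t=3.260, apex=20.353, x_land=46.351, impact vy=-20.176
  bounce: vy ← 0.78·20.176 = 15.737
Arc 2: start y=0.000, vy=15.737 → t=3.147, apex=12.383, x_land=91.107, impact vy=-15.737
  bounce: vy ← 0.78·15.737 = 12.275
Arc 3: start y=0.000, vy=12.275 → t=2.455, apex=7.534, x_land=126.017, impact vy=-12.275
  bounce: vy ← 0.78·12.275 = 9.574
Arc 4: start y=0.000, vy=9.574 → t=1.915, apex=4.583, x_land=153.246, impact vy=-9.574
  bounce: vy ← 0.78·9.574 = 7.468
Arc 5: start y=0.000, vy=7.468 → t=1.494, apex=2.789, x_land=174.485, impact vy=-7.468
  bounce: vy ← 0.78·7.468 = 5.825
Arc 6: start y=0.000, vy=5.825 → t=1.165, apex=1.697, x_land=191.052, impact vy=-5.825
  bounce: vy ← 0.78·5.825 = 4.544
Arc 7: start y=0.000, vy=4.544 → t=0.909, apex=1.032, x_land=203.974, impact vy=-4.544
  bounce: vy ← 0.78·4.544 = 3.544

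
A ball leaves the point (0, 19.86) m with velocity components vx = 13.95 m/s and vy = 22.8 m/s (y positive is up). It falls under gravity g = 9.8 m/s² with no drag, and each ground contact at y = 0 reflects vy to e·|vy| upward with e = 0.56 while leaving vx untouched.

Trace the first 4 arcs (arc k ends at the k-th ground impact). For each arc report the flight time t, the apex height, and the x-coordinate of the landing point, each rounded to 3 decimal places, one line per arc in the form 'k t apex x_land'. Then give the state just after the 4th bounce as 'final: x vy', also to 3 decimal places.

Arc 1: start y=19.860, vy=22.800 → t=5.403, apex=46.382, x_land=75.374, impact vy=-30.151
  bounce: vy ← 0.56·30.151 = 16.885
Arc 2: start y=0.000, vy=16.885 → t=3.446, apex=14.546, x_land=123.444, impact vy=-16.885
  bounce: vy ← 0.56·16.885 = 9.455
Arc 3: start y=0.000, vy=9.455 → t=1.930, apex=4.561, x_land=150.363, impact vy=-9.455
  bounce: vy ← 0.56·9.455 = 5.295
Arc 4: start y=0.000, vy=5.295 → t=1.081, apex=1.430, x_land=165.438, impact vy=-5.295
  bounce: vy ← 0.56·5.295 = 2.965

1 5.403 46.382 75.374
2 3.446 14.546 123.444
3 1.930 4.561 150.363
4 1.081 1.430 165.438
final: 165.438 2.965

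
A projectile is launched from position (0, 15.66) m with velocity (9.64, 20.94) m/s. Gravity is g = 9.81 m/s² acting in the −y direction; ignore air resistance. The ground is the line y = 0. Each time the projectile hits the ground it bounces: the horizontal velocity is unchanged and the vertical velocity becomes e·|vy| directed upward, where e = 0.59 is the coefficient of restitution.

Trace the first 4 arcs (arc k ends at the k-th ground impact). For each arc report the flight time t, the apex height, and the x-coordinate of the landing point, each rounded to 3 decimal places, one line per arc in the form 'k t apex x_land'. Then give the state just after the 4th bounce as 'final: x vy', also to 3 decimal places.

1 4.918 38.009 47.412
2 3.285 13.231 79.077
3 1.938 4.606 97.760
4 1.143 1.603 108.782
final: 108.782 3.309

Arc 1: start y=15.660, vy=20.940 → t=4.918, apex=38.009, x_land=47.412, impact vy=-27.308
  bounce: vy ← 0.59·27.308 = 16.112
Arc 2: start y=0.000, vy=16.112 → t=3.285, apex=13.231, x_land=79.077, impact vy=-16.112
  bounce: vy ← 0.59·16.112 = 9.506
Arc 3: start y=0.000, vy=9.506 → t=1.938, apex=4.606, x_land=97.760, impact vy=-9.506
  bounce: vy ← 0.59·9.506 = 5.609
Arc 4: start y=0.000, vy=5.609 → t=1.143, apex=1.603, x_land=108.782, impact vy=-5.609
  bounce: vy ← 0.59·5.609 = 3.309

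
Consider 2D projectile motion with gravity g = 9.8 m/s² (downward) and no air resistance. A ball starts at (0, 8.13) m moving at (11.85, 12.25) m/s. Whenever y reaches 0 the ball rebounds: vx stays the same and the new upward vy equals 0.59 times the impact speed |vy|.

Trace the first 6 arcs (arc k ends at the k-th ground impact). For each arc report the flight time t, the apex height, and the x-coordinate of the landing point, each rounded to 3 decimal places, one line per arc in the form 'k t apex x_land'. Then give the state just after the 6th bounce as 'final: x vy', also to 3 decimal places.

Arc 1: start y=8.130, vy=12.250 → t=3.045, apex=15.786, x_land=36.082, impact vy=-17.590
  bounce: vy ← 0.59·17.590 = 10.378
Arc 2: start y=0.000, vy=10.378 → t=2.118, apex=5.495, x_land=61.180, impact vy=-10.378
  bounce: vy ← 0.59·10.378 = 6.123
Arc 3: start y=0.000, vy=6.123 → t=1.250, apex=1.913, x_land=75.988, impact vy=-6.123
  bounce: vy ← 0.59·6.123 = 3.613
Arc 4: start y=0.000, vy=3.613 → t=0.737, apex=0.666, x_land=84.725, impact vy=-3.613
  bounce: vy ← 0.59·3.613 = 2.131
Arc 5: start y=0.000, vy=2.131 → t=0.435, apex=0.232, x_land=89.879, impact vy=-2.131
  bounce: vy ← 0.59·2.131 = 1.258
Arc 6: start y=0.000, vy=1.258 → t=0.257, apex=0.081, x_land=92.921, impact vy=-1.258
  bounce: vy ← 0.59·1.258 = 0.742

1 3.045 15.786 36.082
2 2.118 5.495 61.180
3 1.250 1.913 75.988
4 0.737 0.666 84.725
5 0.435 0.232 89.879
6 0.257 0.081 92.921
final: 92.921 0.742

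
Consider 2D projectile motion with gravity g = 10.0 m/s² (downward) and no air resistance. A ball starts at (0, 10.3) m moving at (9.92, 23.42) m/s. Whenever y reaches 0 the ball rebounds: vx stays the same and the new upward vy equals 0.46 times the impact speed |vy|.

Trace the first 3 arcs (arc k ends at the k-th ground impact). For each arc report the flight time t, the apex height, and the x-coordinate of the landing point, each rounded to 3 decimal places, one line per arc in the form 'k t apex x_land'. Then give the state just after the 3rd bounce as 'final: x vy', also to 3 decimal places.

1 5.089 37.725 50.481
2 2.527 7.983 75.549
3 1.162 1.689 87.081
final: 87.081 2.674

Arc 1: start y=10.300, vy=23.420 → t=5.089, apex=37.725, x_land=50.481, impact vy=-27.468
  bounce: vy ← 0.46·27.468 = 12.635
Arc 2: start y=0.000, vy=12.635 → t=2.527, apex=7.983, x_land=75.549, impact vy=-12.635
  bounce: vy ← 0.46·12.635 = 5.812
Arc 3: start y=0.000, vy=5.812 → t=1.162, apex=1.689, x_land=87.081, impact vy=-5.812
  bounce: vy ← 0.46·5.812 = 2.674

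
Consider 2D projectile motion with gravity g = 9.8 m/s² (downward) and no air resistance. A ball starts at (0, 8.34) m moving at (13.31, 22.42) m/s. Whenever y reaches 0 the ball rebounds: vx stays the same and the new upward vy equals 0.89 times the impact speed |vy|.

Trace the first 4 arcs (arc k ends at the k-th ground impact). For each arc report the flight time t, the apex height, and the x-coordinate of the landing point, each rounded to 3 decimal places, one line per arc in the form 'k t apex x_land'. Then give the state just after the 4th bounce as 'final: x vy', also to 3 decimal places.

Arc 1: start y=8.340, vy=22.420 → t=4.921, apex=33.986, x_land=65.503, impact vy=-25.809
  bounce: vy ← 0.89·25.809 = 22.970
Arc 2: start y=0.000, vy=22.970 → t=4.688, apex=26.920, x_land=127.898, impact vy=-22.970
  bounce: vy ← 0.89·22.970 = 20.444
Arc 3: start y=0.000, vy=20.444 → t=4.172, apex=21.323, x_land=183.429, impact vy=-20.444
  bounce: vy ← 0.89·20.444 = 18.195
Arc 4: start y=0.000, vy=18.195 → t=3.713, apex=16.890, x_land=232.852, impact vy=-18.195
  bounce: vy ← 0.89·18.195 = 16.193

1 4.921 33.986 65.503
2 4.688 26.920 127.898
3 4.172 21.323 183.429
4 3.713 16.890 232.852
final: 232.852 16.193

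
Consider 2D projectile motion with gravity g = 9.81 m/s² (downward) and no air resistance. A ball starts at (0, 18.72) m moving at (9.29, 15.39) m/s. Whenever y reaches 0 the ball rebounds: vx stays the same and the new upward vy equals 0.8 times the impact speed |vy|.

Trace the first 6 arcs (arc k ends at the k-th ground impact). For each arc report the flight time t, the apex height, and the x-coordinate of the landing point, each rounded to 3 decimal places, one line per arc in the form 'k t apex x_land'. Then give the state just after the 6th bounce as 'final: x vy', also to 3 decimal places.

1 4.074 30.792 37.851
2 4.009 19.707 75.093
3 3.207 12.612 104.886
4 2.566 8.072 128.721
5 2.053 5.166 147.789
6 1.642 3.306 163.044
final: 163.044 6.443

Arc 1: start y=18.720, vy=15.390 → t=4.074, apex=30.792, x_land=37.851, impact vy=-24.579
  bounce: vy ← 0.8·24.579 = 19.663
Arc 2: start y=0.000, vy=19.663 → t=4.009, apex=19.707, x_land=75.093, impact vy=-19.663
  bounce: vy ← 0.8·19.663 = 15.731
Arc 3: start y=0.000, vy=15.731 → t=3.207, apex=12.612, x_land=104.886, impact vy=-15.731
  bounce: vy ← 0.8·15.731 = 12.585
Arc 4: start y=0.000, vy=12.585 → t=2.566, apex=8.072, x_land=128.721, impact vy=-12.585
  bounce: vy ← 0.8·12.585 = 10.068
Arc 5: start y=0.000, vy=10.068 → t=2.053, apex=5.166, x_land=147.789, impact vy=-10.068
  bounce: vy ← 0.8·10.068 = 8.054
Arc 6: start y=0.000, vy=8.054 → t=1.642, apex=3.306, x_land=163.044, impact vy=-8.054
  bounce: vy ← 0.8·8.054 = 6.443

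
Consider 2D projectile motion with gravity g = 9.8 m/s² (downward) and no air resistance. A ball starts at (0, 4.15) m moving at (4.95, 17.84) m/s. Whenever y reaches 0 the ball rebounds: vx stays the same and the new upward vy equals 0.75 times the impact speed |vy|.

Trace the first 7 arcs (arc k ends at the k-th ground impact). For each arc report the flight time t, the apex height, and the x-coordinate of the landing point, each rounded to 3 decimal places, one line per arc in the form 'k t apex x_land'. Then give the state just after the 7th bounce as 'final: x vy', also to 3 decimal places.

1 3.860 20.388 19.108
2 3.060 11.468 34.254
3 2.295 6.451 45.613
4 1.721 3.629 54.132
5 1.291 2.041 60.522
6 0.968 1.148 65.314
7 0.726 0.646 68.908
final: 68.908 2.668

Arc 1: start y=4.150, vy=17.840 → t=3.860, apex=20.388, x_land=19.108, impact vy=-19.990
  bounce: vy ← 0.75·19.990 = 14.993
Arc 2: start y=0.000, vy=14.993 → t=3.060, apex=11.468, x_land=34.254, impact vy=-14.993
  bounce: vy ← 0.75·14.993 = 11.244
Arc 3: start y=0.000, vy=11.244 → t=2.295, apex=6.451, x_land=45.613, impact vy=-11.244
  bounce: vy ← 0.75·11.244 = 8.433
Arc 4: start y=0.000, vy=8.433 → t=1.721, apex=3.629, x_land=54.132, impact vy=-8.433
  bounce: vy ← 0.75·8.433 = 6.325
Arc 5: start y=0.000, vy=6.325 → t=1.291, apex=2.041, x_land=60.522, impact vy=-6.325
  bounce: vy ← 0.75·6.325 = 4.744
Arc 6: start y=0.000, vy=4.744 → t=0.968, apex=1.148, x_land=65.314, impact vy=-4.744
  bounce: vy ← 0.75·4.744 = 3.558
Arc 7: start y=0.000, vy=3.558 → t=0.726, apex=0.646, x_land=68.908, impact vy=-3.558
  bounce: vy ← 0.75·3.558 = 2.668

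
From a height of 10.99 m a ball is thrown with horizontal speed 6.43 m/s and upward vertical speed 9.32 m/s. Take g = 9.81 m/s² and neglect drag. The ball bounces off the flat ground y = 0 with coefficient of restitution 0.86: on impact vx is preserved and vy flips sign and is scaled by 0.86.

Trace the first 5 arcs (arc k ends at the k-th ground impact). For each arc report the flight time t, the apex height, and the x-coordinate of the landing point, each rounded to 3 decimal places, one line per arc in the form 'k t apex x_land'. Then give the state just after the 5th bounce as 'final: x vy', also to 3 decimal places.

Arc 1: start y=10.990, vy=9.320 → t=2.723, apex=15.417, x_land=17.509, impact vy=-17.392
  bounce: vy ← 0.86·17.392 = 14.957
Arc 2: start y=0.000, vy=14.957 → t=3.049, apex=11.403, x_land=37.116, impact vy=-14.957
  bounce: vy ← 0.86·14.957 = 12.863
Arc 3: start y=0.000, vy=12.863 → t=2.622, apex=8.433, x_land=53.979, impact vy=-12.863
  bounce: vy ← 0.86·12.863 = 11.062
Arc 4: start y=0.000, vy=11.062 → t=2.255, apex=6.237, x_land=68.480, impact vy=-11.062
  bounce: vy ← 0.86·11.062 = 9.514
Arc 5: start y=0.000, vy=9.514 → t=1.940, apex=4.613, x_land=80.952, impact vy=-9.514
  bounce: vy ← 0.86·9.514 = 8.182

1 2.723 15.417 17.509
2 3.049 11.403 37.116
3 2.622 8.433 53.979
4 2.255 6.237 68.480
5 1.940 4.613 80.952
final: 80.952 8.182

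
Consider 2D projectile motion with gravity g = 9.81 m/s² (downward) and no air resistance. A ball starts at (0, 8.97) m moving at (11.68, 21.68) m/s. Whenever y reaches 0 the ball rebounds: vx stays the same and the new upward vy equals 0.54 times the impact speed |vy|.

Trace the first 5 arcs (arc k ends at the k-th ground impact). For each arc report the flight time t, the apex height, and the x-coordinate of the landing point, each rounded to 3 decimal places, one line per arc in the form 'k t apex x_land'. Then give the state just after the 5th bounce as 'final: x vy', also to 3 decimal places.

Arc 1: start y=8.970, vy=21.680 → t=4.801, apex=32.926, x_land=56.074, impact vy=-25.417
  bounce: vy ← 0.54·25.417 = 13.725
Arc 2: start y=0.000, vy=13.725 → t=2.798, apex=9.601, x_land=88.757, impact vy=-13.725
  bounce: vy ← 0.54·13.725 = 7.412
Arc 3: start y=0.000, vy=7.412 → t=1.511, apex=2.800, x_land=106.406, impact vy=-7.412
  bounce: vy ← 0.54·7.412 = 4.002
Arc 4: start y=0.000, vy=4.002 → t=0.816, apex=0.816, x_land=115.936, impact vy=-4.002
  bounce: vy ← 0.54·4.002 = 2.161
Arc 5: start y=0.000, vy=2.161 → t=0.441, apex=0.238, x_land=121.083, impact vy=-2.161
  bounce: vy ← 0.54·2.161 = 1.167

1 4.801 32.926 56.074
2 2.798 9.601 88.757
3 1.511 2.800 106.406
4 0.816 0.816 115.936
5 0.441 0.238 121.083
final: 121.083 1.167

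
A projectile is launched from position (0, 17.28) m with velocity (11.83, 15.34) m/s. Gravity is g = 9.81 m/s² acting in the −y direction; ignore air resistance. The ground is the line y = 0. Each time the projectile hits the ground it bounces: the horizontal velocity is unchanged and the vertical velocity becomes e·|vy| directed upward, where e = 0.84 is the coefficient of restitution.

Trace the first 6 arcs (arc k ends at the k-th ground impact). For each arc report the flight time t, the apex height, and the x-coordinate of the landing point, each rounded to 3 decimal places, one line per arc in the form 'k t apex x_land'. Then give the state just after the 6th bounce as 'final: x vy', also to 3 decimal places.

1 4.007 29.274 47.399
2 4.104 20.655 95.952
3 3.448 14.575 136.736
4 2.896 10.284 170.995
5 2.433 7.256 199.772
6 2.043 5.120 223.945
final: 223.945 8.419

Arc 1: start y=17.280, vy=15.340 → t=4.007, apex=29.274, x_land=47.399, impact vy=-23.966
  bounce: vy ← 0.84·23.966 = 20.131
Arc 2: start y=0.000, vy=20.131 → t=4.104, apex=20.655, x_land=95.952, impact vy=-20.131
  bounce: vy ← 0.84·20.131 = 16.910
Arc 3: start y=0.000, vy=16.910 → t=3.448, apex=14.575, x_land=136.736, impact vy=-16.910
  bounce: vy ← 0.84·16.910 = 14.204
Arc 4: start y=0.000, vy=14.204 → t=2.896, apex=10.284, x_land=170.995, impact vy=-14.204
  bounce: vy ← 0.84·14.204 = 11.932
Arc 5: start y=0.000, vy=11.932 → t=2.433, apex=7.256, x_land=199.772, impact vy=-11.932
  bounce: vy ← 0.84·11.932 = 10.023
Arc 6: start y=0.000, vy=10.023 → t=2.043, apex=5.120, x_land=223.945, impact vy=-10.023
  bounce: vy ← 0.84·10.023 = 8.419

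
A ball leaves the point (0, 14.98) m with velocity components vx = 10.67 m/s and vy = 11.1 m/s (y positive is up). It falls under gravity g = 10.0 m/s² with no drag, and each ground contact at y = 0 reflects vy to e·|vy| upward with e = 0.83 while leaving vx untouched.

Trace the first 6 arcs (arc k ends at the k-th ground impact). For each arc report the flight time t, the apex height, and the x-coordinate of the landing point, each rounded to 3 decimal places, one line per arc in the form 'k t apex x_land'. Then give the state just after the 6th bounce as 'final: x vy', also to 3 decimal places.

Arc 1: start y=14.980, vy=11.100 → t=3.166, apex=21.140, x_land=33.784, impact vy=-20.562
  bounce: vy ← 0.83·20.562 = 17.067
Arc 2: start y=0.000, vy=17.067 → t=3.413, apex=14.564, x_land=70.204, impact vy=-17.067
  bounce: vy ← 0.83·17.067 = 14.165
Arc 3: start y=0.000, vy=14.165 → t=2.833, apex=10.033, x_land=100.433, impact vy=-14.165
  bounce: vy ← 0.83·14.165 = 11.757
Arc 4: start y=0.000, vy=11.757 → t=2.351, apex=6.912, x_land=125.523, impact vy=-11.757
  bounce: vy ← 0.83·11.757 = 9.759
Arc 5: start y=0.000, vy=9.759 → t=1.952, apex=4.761, x_land=146.348, impact vy=-9.759
  bounce: vy ← 0.83·9.759 = 8.100
Arc 6: start y=0.000, vy=8.100 → t=1.620, apex=3.280, x_land=163.632, impact vy=-8.100
  bounce: vy ← 0.83·8.100 = 6.723

1 3.166 21.140 33.784
2 3.413 14.564 70.204
3 2.833 10.033 100.433
4 2.351 6.912 125.523
5 1.952 4.761 146.348
6 1.620 3.280 163.632
final: 163.632 6.723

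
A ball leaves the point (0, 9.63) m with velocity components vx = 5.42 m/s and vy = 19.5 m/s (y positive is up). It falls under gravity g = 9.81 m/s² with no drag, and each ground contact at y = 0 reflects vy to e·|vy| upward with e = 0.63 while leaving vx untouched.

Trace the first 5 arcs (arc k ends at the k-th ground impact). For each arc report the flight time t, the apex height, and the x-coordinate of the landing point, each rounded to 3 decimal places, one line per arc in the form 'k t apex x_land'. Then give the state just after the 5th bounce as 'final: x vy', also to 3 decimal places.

1 4.420 29.011 23.955
2 3.064 11.514 40.563
3 1.931 4.570 51.027
4 1.216 1.814 57.619
5 0.766 0.720 61.772
final: 61.772 2.368

Arc 1: start y=9.630, vy=19.500 → t=4.420, apex=29.011, x_land=23.955, impact vy=-23.858
  bounce: vy ← 0.63·23.858 = 15.030
Arc 2: start y=0.000, vy=15.030 → t=3.064, apex=11.514, x_land=40.563, impact vy=-15.030
  bounce: vy ← 0.63·15.030 = 9.469
Arc 3: start y=0.000, vy=9.469 → t=1.931, apex=4.570, x_land=51.027, impact vy=-9.469
  bounce: vy ← 0.63·9.469 = 5.966
Arc 4: start y=0.000, vy=5.966 → t=1.216, apex=1.814, x_land=57.619, impact vy=-5.966
  bounce: vy ← 0.63·5.966 = 3.758
Arc 5: start y=0.000, vy=3.758 → t=0.766, apex=0.720, x_land=61.772, impact vy=-3.758
  bounce: vy ← 0.63·3.758 = 2.368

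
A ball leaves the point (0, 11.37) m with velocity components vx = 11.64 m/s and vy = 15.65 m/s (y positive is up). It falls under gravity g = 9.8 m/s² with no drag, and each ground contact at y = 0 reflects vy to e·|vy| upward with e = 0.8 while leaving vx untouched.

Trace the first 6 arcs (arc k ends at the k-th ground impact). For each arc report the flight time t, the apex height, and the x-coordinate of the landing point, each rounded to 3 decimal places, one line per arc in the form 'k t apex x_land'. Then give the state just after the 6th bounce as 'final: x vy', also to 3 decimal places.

1 3.804 23.866 44.277
2 3.531 15.274 85.379
3 2.825 9.776 118.261
4 2.260 6.256 144.567
5 1.808 4.004 165.611
6 1.446 2.563 182.446
final: 182.446 5.670

Arc 1: start y=11.370, vy=15.650 → t=3.804, apex=23.866, x_land=44.277, impact vy=-21.628
  bounce: vy ← 0.8·21.628 = 17.302
Arc 2: start y=0.000, vy=17.302 → t=3.531, apex=15.274, x_land=85.379, impact vy=-17.302
  bounce: vy ← 0.8·17.302 = 13.842
Arc 3: start y=0.000, vy=13.842 → t=2.825, apex=9.776, x_land=118.261, impact vy=-13.842
  bounce: vy ← 0.8·13.842 = 11.074
Arc 4: start y=0.000, vy=11.074 → t=2.260, apex=6.256, x_land=144.567, impact vy=-11.074
  bounce: vy ← 0.8·11.074 = 8.859
Arc 5: start y=0.000, vy=8.859 → t=1.808, apex=4.004, x_land=165.611, impact vy=-8.859
  bounce: vy ← 0.8·8.859 = 7.087
Arc 6: start y=0.000, vy=7.087 → t=1.446, apex=2.563, x_land=182.446, impact vy=-7.087
  bounce: vy ← 0.8·7.087 = 5.670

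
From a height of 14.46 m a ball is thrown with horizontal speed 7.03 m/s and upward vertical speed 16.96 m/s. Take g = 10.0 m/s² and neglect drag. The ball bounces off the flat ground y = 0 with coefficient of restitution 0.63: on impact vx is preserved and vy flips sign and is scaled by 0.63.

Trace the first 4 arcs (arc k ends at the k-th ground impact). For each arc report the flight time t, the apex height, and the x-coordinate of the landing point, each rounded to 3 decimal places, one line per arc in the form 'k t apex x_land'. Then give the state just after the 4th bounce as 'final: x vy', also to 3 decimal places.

Arc 1: start y=14.460, vy=16.960 → t=4.098, apex=28.842, x_land=28.807, impact vy=-24.018
  bounce: vy ← 0.63·24.018 = 15.131
Arc 2: start y=0.000, vy=15.131 → t=3.026, apex=11.447, x_land=50.081, impact vy=-15.131
  bounce: vy ← 0.63·15.131 = 9.533
Arc 3: start y=0.000, vy=9.533 → t=1.907, apex=4.543, x_land=63.484, impact vy=-9.533
  bounce: vy ← 0.63·9.533 = 6.006
Arc 4: start y=0.000, vy=6.006 → t=1.201, apex=1.803, x_land=71.928, impact vy=-6.006
  bounce: vy ← 0.63·6.006 = 3.783

1 4.098 28.842 28.807
2 3.026 11.447 50.081
3 1.907 4.543 63.484
4 1.201 1.803 71.928
final: 71.928 3.783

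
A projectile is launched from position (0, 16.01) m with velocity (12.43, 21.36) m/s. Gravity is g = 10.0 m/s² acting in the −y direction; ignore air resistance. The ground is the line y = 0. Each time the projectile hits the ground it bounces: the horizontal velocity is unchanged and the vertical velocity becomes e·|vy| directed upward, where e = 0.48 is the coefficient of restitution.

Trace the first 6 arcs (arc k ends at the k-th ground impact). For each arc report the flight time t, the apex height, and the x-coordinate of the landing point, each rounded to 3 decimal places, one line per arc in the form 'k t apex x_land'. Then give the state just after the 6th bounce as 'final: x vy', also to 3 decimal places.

Arc 1: start y=16.010, vy=21.360 → t=4.922, apex=38.822, x_land=61.186, impact vy=-27.865
  bounce: vy ← 0.48·27.865 = 13.375
Arc 2: start y=0.000, vy=13.375 → t=2.675, apex=8.945, x_land=94.437, impact vy=-13.375
  bounce: vy ← 0.48·13.375 = 6.420
Arc 3: start y=0.000, vy=6.420 → t=1.284, apex=2.061, x_land=110.397, impact vy=-6.420
  bounce: vy ← 0.48·6.420 = 3.082
Arc 4: start y=0.000, vy=3.082 → t=0.616, apex=0.475, x_land=118.058, impact vy=-3.082
  bounce: vy ← 0.48·3.082 = 1.479
Arc 5: start y=0.000, vy=1.479 → t=0.296, apex=0.109, x_land=121.735, impact vy=-1.479
  bounce: vy ← 0.48·1.479 = 0.710
Arc 6: start y=0.000, vy=0.710 → t=0.142, apex=0.025, x_land=123.501, impact vy=-0.710
  bounce: vy ← 0.48·0.710 = 0.341

1 4.922 38.822 61.186
2 2.675 8.945 94.437
3 1.284 2.061 110.397
4 0.616 0.475 118.058
5 0.296 0.109 121.735
6 0.142 0.025 123.501
final: 123.501 0.341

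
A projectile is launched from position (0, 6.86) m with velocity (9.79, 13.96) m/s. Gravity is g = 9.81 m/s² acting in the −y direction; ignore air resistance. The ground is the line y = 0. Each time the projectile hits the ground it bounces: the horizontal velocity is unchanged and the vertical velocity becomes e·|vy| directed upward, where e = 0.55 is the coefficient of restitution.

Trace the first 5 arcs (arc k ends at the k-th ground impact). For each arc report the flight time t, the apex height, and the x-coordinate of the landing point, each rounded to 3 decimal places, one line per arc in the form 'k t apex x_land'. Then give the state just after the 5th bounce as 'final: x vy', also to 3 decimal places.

Arc 1: start y=6.860, vy=13.960 → t=3.273, apex=16.793, x_land=32.046, impact vy=-18.151
  bounce: vy ← 0.55·18.151 = 9.983
Arc 2: start y=0.000, vy=9.983 → t=2.035, apex=5.080, x_land=51.972, impact vy=-9.983
  bounce: vy ← 0.55·9.983 = 5.491
Arc 3: start y=0.000, vy=5.491 → t=1.119, apex=1.537, x_land=62.931, impact vy=-5.491
  bounce: vy ← 0.55·5.491 = 3.020
Arc 4: start y=0.000, vy=3.020 → t=0.616, apex=0.465, x_land=68.959, impact vy=-3.020
  bounce: vy ← 0.55·3.020 = 1.661
Arc 5: start y=0.000, vy=1.661 → t=0.339, apex=0.141, x_land=72.274, impact vy=-1.661
  bounce: vy ← 0.55·1.661 = 0.914

1 3.273 16.793 32.046
2 2.035 5.080 51.972
3 1.119 1.537 62.931
4 0.616 0.465 68.959
5 0.339 0.141 72.274
final: 72.274 0.914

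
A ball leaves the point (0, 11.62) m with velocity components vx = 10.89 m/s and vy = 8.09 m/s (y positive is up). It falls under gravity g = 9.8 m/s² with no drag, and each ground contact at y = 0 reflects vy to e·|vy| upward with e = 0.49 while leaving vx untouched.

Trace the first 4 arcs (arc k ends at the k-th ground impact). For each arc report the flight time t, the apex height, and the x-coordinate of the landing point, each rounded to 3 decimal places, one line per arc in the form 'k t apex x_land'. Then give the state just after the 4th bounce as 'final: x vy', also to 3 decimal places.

Arc 1: start y=11.620, vy=8.090 → t=2.573, apex=14.959, x_land=28.017, impact vy=-17.123
  bounce: vy ← 0.49·17.123 = 8.390
Arc 2: start y=0.000, vy=8.390 → t=1.712, apex=3.592, x_land=46.664, impact vy=-8.390
  bounce: vy ← 0.49·8.390 = 4.111
Arc 3: start y=0.000, vy=4.111 → t=0.839, apex=0.862, x_land=55.801, impact vy=-4.111
  bounce: vy ← 0.49·4.111 = 2.015
Arc 4: start y=0.000, vy=2.015 → t=0.411, apex=0.207, x_land=60.279, impact vy=-2.015
  bounce: vy ← 0.49·2.015 = 0.987

1 2.573 14.959 28.017
2 1.712 3.592 46.664
3 0.839 0.862 55.801
4 0.411 0.207 60.279
final: 60.279 0.987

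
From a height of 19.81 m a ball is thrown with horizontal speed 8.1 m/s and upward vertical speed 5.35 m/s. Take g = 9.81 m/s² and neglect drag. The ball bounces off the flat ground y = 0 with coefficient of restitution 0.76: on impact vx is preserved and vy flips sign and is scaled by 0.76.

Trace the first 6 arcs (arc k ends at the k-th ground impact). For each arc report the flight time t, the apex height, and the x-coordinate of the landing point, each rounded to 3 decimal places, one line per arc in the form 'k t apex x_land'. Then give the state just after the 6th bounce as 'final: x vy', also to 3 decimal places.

Arc 1: start y=19.810, vy=5.350 → t=2.628, apex=21.269, x_land=21.284, impact vy=-20.428
  bounce: vy ← 0.76·20.428 = 15.525
Arc 2: start y=0.000, vy=15.525 → t=3.165, apex=12.285, x_land=46.922, impact vy=-15.525
  bounce: vy ← 0.76·15.525 = 11.799
Arc 3: start y=0.000, vy=11.799 → t=2.406, apex=7.096, x_land=66.407, impact vy=-11.799
  bounce: vy ← 0.76·11.799 = 8.967
Arc 4: start y=0.000, vy=8.967 → t=1.828, apex=4.099, x_land=81.215, impact vy=-8.967
  bounce: vy ← 0.76·8.967 = 6.815
Arc 5: start y=0.000, vy=6.815 → t=1.389, apex=2.367, x_land=92.470, impact vy=-6.815
  bounce: vy ← 0.76·6.815 = 5.180
Arc 6: start y=0.000, vy=5.180 → t=1.056, apex=1.367, x_land=101.023, impact vy=-5.180
  bounce: vy ← 0.76·5.180 = 3.936

1 2.628 21.269 21.284
2 3.165 12.285 46.922
3 2.406 7.096 66.407
4 1.828 4.099 81.215
5 1.389 2.367 92.470
6 1.056 1.367 101.023
final: 101.023 3.936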